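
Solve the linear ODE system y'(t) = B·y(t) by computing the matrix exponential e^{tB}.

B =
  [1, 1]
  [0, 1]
e^{tB} =
  [exp(t), t*exp(t)]
  [0, exp(t)]

Strategy: write B = P · J · P⁻¹ where J is a Jordan canonical form, so e^{tB} = P · e^{tJ} · P⁻¹, and e^{tJ} can be computed block-by-block.

B has Jordan form
J =
  [1, 1]
  [0, 1]
(up to reordering of blocks).

Per-block formulas:
  For a 2×2 Jordan block J_2(1): exp(t · J_2(1)) = e^(1t)·(I + t·N), where N is the 2×2 nilpotent shift.

After assembling e^{tJ} and conjugating by P, we get:

e^{tB} =
  [exp(t), t*exp(t)]
  [0, exp(t)]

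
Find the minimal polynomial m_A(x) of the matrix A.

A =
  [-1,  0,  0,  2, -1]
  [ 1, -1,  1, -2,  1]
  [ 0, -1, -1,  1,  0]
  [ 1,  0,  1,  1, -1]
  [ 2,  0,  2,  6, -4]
x^4 + 5*x^3 + 9*x^2 + 7*x + 2

The characteristic polynomial is χ_A(x) = (x + 1)^4*(x + 2), so the eigenvalues are known. The minimal polynomial is
  m_A(x) = Π_λ (x − λ)^{k_λ}
where k_λ is the size of the *largest* Jordan block for λ (equivalently, the smallest k with (A − λI)^k v = 0 for every generalised eigenvector v of λ).

  λ = -2: largest Jordan block has size 1, contributing (x + 2)
  λ = -1: largest Jordan block has size 3, contributing (x + 1)^3

So m_A(x) = (x + 1)^3*(x + 2) = x^4 + 5*x^3 + 9*x^2 + 7*x + 2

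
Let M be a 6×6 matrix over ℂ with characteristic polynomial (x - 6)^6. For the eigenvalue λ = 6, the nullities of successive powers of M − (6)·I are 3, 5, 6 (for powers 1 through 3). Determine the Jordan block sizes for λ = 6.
Block sizes for λ = 6: [3, 2, 1]

From the dimensions of kernels of powers, the number of Jordan blocks of size at least j is d_j − d_{j−1} where d_j = dim ker(N^j) (with d_0 = 0). Computing the differences gives [3, 2, 1].
The number of blocks of size exactly k is (#blocks of size ≥ k) − (#blocks of size ≥ k + 1), so the partition is: 1 block(s) of size 1, 1 block(s) of size 2, 1 block(s) of size 3.
In nonincreasing order the block sizes are [3, 2, 1].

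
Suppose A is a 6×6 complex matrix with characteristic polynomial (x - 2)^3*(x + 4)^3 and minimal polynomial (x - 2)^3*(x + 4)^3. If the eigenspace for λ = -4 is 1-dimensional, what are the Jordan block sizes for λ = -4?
Block sizes for λ = -4: [3]

Step 1 — from the characteristic polynomial, algebraic multiplicity of λ = -4 is 3. From dim ker(A − (-4)·I) = 1, there are exactly 1 Jordan blocks for λ = -4.
Step 2 — from the minimal polynomial, the factor (x + 4)^3 tells us the largest block for λ = -4 has size 3.
Step 3 — with total size 3, 1 blocks, and largest block 3, the block sizes (in nonincreasing order) are [3].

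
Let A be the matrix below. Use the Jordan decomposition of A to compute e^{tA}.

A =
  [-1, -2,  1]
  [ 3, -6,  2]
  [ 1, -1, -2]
e^{tA} =
  [-t^2*exp(-3*t)/2 + 2*t*exp(-3*t) + exp(-3*t), t^2*exp(-3*t)/2 - 2*t*exp(-3*t), -t^2*exp(-3*t)/2 + t*exp(-3*t)]
  [-t^2*exp(-3*t)/2 + 3*t*exp(-3*t), t^2*exp(-3*t)/2 - 3*t*exp(-3*t) + exp(-3*t), -t^2*exp(-3*t)/2 + 2*t*exp(-3*t)]
  [t*exp(-3*t), -t*exp(-3*t), t*exp(-3*t) + exp(-3*t)]

Strategy: write A = P · J · P⁻¹ where J is a Jordan canonical form, so e^{tA} = P · e^{tJ} · P⁻¹, and e^{tJ} can be computed block-by-block.

A has Jordan form
J =
  [-3,  1,  0]
  [ 0, -3,  1]
  [ 0,  0, -3]
(up to reordering of blocks).

Per-block formulas:
  For a 3×3 Jordan block J_3(-3): exp(t · J_3(-3)) = e^(-3t)·(I + t·N + (t^2/2)·N^2), where N is the 3×3 nilpotent shift.

After assembling e^{tJ} and conjugating by P, we get:

e^{tA} =
  [-t^2*exp(-3*t)/2 + 2*t*exp(-3*t) + exp(-3*t), t^2*exp(-3*t)/2 - 2*t*exp(-3*t), -t^2*exp(-3*t)/2 + t*exp(-3*t)]
  [-t^2*exp(-3*t)/2 + 3*t*exp(-3*t), t^2*exp(-3*t)/2 - 3*t*exp(-3*t) + exp(-3*t), -t^2*exp(-3*t)/2 + 2*t*exp(-3*t)]
  [t*exp(-3*t), -t*exp(-3*t), t*exp(-3*t) + exp(-3*t)]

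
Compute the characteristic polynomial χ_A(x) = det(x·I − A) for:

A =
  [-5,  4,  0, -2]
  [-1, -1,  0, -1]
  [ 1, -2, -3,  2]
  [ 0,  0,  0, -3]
x^4 + 12*x^3 + 54*x^2 + 108*x + 81

Expanding det(x·I − A) (e.g. by cofactor expansion or by noting that A is similar to its Jordan form J, which has the same characteristic polynomial as A) gives
  χ_A(x) = x^4 + 12*x^3 + 54*x^2 + 108*x + 81
which factors as (x + 3)^4. The eigenvalues (with algebraic multiplicities) are λ = -3 with multiplicity 4.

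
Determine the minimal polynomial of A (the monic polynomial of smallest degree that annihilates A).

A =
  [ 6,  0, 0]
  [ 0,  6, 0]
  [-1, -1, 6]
x^2 - 12*x + 36

The characteristic polynomial is χ_A(x) = (x - 6)^3, so the eigenvalues are known. The minimal polynomial is
  m_A(x) = Π_λ (x − λ)^{k_λ}
where k_λ is the size of the *largest* Jordan block for λ (equivalently, the smallest k with (A − λI)^k v = 0 for every generalised eigenvector v of λ).

  λ = 6: largest Jordan block has size 2, contributing (x − 6)^2

So m_A(x) = (x - 6)^2 = x^2 - 12*x + 36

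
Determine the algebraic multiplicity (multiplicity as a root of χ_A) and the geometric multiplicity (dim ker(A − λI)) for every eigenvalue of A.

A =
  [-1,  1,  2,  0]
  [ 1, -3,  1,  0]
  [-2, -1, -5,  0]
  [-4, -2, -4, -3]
λ = -3: alg = 4, geom = 2

Step 1 — factor the characteristic polynomial to read off the algebraic multiplicities:
  χ_A(x) = (x + 3)^4

Step 2 — compute geometric multiplicities via the rank-nullity identity g(λ) = n − rank(A − λI):
  rank(A − (-3)·I) = 2, so dim ker(A − (-3)·I) = n − 2 = 2

Summary:
  λ = -3: algebraic multiplicity = 4, geometric multiplicity = 2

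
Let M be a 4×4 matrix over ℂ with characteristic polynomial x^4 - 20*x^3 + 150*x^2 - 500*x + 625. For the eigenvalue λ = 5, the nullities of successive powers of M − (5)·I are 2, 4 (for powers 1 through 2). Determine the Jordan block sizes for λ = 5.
Block sizes for λ = 5: [2, 2]

From the dimensions of kernels of powers, the number of Jordan blocks of size at least j is d_j − d_{j−1} where d_j = dim ker(N^j) (with d_0 = 0). Computing the differences gives [2, 2].
The number of blocks of size exactly k is (#blocks of size ≥ k) − (#blocks of size ≥ k + 1), so the partition is: 2 block(s) of size 2.
In nonincreasing order the block sizes are [2, 2].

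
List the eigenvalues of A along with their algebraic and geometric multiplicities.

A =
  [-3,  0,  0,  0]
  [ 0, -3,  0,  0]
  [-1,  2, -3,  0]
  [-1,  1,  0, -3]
λ = -3: alg = 4, geom = 2

Step 1 — factor the characteristic polynomial to read off the algebraic multiplicities:
  χ_A(x) = (x + 3)^4

Step 2 — compute geometric multiplicities via the rank-nullity identity g(λ) = n − rank(A − λI):
  rank(A − (-3)·I) = 2, so dim ker(A − (-3)·I) = n − 2 = 2

Summary:
  λ = -3: algebraic multiplicity = 4, geometric multiplicity = 2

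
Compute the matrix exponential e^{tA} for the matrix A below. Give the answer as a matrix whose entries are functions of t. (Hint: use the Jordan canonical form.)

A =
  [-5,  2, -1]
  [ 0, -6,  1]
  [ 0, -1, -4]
e^{tA} =
  [exp(-5*t), -t^2*exp(-5*t)/2 + 2*t*exp(-5*t), t^2*exp(-5*t)/2 - t*exp(-5*t)]
  [0, -t*exp(-5*t) + exp(-5*t), t*exp(-5*t)]
  [0, -t*exp(-5*t), t*exp(-5*t) + exp(-5*t)]

Strategy: write A = P · J · P⁻¹ where J is a Jordan canonical form, so e^{tA} = P · e^{tJ} · P⁻¹, and e^{tJ} can be computed block-by-block.

A has Jordan form
J =
  [-5,  1,  0]
  [ 0, -5,  1]
  [ 0,  0, -5]
(up to reordering of blocks).

Per-block formulas:
  For a 3×3 Jordan block J_3(-5): exp(t · J_3(-5)) = e^(-5t)·(I + t·N + (t^2/2)·N^2), where N is the 3×3 nilpotent shift.

After assembling e^{tJ} and conjugating by P, we get:

e^{tA} =
  [exp(-5*t), -t^2*exp(-5*t)/2 + 2*t*exp(-5*t), t^2*exp(-5*t)/2 - t*exp(-5*t)]
  [0, -t*exp(-5*t) + exp(-5*t), t*exp(-5*t)]
  [0, -t*exp(-5*t), t*exp(-5*t) + exp(-5*t)]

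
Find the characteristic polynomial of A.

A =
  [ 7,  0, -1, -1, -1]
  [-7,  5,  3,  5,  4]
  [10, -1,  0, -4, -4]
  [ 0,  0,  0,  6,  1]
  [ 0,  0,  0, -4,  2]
x^5 - 20*x^4 + 160*x^3 - 640*x^2 + 1280*x - 1024

Expanding det(x·I − A) (e.g. by cofactor expansion or by noting that A is similar to its Jordan form J, which has the same characteristic polynomial as A) gives
  χ_A(x) = x^5 - 20*x^4 + 160*x^3 - 640*x^2 + 1280*x - 1024
which factors as (x - 4)^5. The eigenvalues (with algebraic multiplicities) are λ = 4 with multiplicity 5.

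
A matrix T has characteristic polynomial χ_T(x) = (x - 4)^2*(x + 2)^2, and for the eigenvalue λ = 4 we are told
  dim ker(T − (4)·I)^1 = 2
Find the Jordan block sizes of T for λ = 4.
Block sizes for λ = 4: [1, 1]

From the dimensions of kernels of powers, the number of Jordan blocks of size at least j is d_j − d_{j−1} where d_j = dim ker(N^j) (with d_0 = 0). Computing the differences gives [2].
The number of blocks of size exactly k is (#blocks of size ≥ k) − (#blocks of size ≥ k + 1), so the partition is: 2 block(s) of size 1.
In nonincreasing order the block sizes are [1, 1].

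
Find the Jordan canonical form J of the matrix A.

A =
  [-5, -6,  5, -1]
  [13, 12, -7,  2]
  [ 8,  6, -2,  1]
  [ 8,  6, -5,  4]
J_1(0) ⊕ J_2(3) ⊕ J_1(3)

The characteristic polynomial is
  det(x·I − A) = x^4 - 9*x^3 + 27*x^2 - 27*x = x*(x - 3)^3

Eigenvalues and multiplicities (the geometric multiplicity of λ is n − rank(A − λI), which equals the number of Jordan blocks for λ):
  λ = 0: algebraic multiplicity = 1, geometric multiplicity = 1
  λ = 3: algebraic multiplicity = 3, geometric multiplicity = 2

Determining the block sizes for each eigenvalue:
  λ = 0: one block (gm = 1), so the single block has size am = 1 → block sizes [1]
  λ = 3: 2 blocks summing to 3 forces exactly one block of size 2 and the rest size 1 → block sizes [2, 1]

Assembling the blocks gives a Jordan form
J =
  [0, 0, 0, 0]
  [0, 3, 1, 0]
  [0, 0, 3, 0]
  [0, 0, 0, 3]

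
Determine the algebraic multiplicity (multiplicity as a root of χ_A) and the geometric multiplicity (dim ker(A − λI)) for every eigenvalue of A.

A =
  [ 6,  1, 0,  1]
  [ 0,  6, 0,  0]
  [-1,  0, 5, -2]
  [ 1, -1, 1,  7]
λ = 6: alg = 4, geom = 2

Step 1 — factor the characteristic polynomial to read off the algebraic multiplicities:
  χ_A(x) = (x - 6)^4

Step 2 — compute geometric multiplicities via the rank-nullity identity g(λ) = n − rank(A − λI):
  rank(A − (6)·I) = 2, so dim ker(A − (6)·I) = n − 2 = 2

Summary:
  λ = 6: algebraic multiplicity = 4, geometric multiplicity = 2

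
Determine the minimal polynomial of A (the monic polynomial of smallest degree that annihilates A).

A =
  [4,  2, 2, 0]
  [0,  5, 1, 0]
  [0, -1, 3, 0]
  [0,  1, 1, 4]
x^2 - 8*x + 16

The characteristic polynomial is χ_A(x) = (x - 4)^4, so the eigenvalues are known. The minimal polynomial is
  m_A(x) = Π_λ (x − λ)^{k_λ}
where k_λ is the size of the *largest* Jordan block for λ (equivalently, the smallest k with (A − λI)^k v = 0 for every generalised eigenvector v of λ).

  λ = 4: largest Jordan block has size 2, contributing (x − 4)^2

So m_A(x) = (x - 4)^2 = x^2 - 8*x + 16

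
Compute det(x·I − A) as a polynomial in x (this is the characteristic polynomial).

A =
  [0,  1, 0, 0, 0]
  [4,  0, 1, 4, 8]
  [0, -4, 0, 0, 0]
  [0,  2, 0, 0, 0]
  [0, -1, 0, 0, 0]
x^5

Expanding det(x·I − A) (e.g. by cofactor expansion or by noting that A is similar to its Jordan form J, which has the same characteristic polynomial as A) gives
  χ_A(x) = x^5
which factors as x^5. The eigenvalues (with algebraic multiplicities) are λ = 0 with multiplicity 5.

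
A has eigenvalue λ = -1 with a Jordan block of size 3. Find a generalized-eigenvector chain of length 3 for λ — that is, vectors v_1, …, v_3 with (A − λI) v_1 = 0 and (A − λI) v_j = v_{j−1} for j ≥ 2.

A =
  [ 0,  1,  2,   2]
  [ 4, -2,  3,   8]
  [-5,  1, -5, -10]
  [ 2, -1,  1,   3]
A Jordan chain for λ = -1 of length 3:
v_1 = (-1, 1, -1, 1)ᵀ
v_2 = (1, 4, -5, 2)ᵀ
v_3 = (1, 0, 0, 0)ᵀ

Let N = A − (-1)·I. We want v_3 with N^3 v_3 = 0 but N^2 v_3 ≠ 0; then v_{j-1} := N · v_j for j = 3, …, 2.

Pick v_3 = (1, 0, 0, 0)ᵀ.
Then v_2 = N · v_3 = (1, 4, -5, 2)ᵀ.
Then v_1 = N · v_2 = (-1, 1, -1, 1)ᵀ.

Sanity check: (A − (-1)·I) v_1 = (0, 0, 0, 0)ᵀ = 0. ✓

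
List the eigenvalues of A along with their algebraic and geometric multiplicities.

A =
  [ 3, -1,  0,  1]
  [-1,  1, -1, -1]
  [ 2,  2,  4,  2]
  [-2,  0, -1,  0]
λ = 2: alg = 4, geom = 2

Step 1 — factor the characteristic polynomial to read off the algebraic multiplicities:
  χ_A(x) = (x - 2)^4

Step 2 — compute geometric multiplicities via the rank-nullity identity g(λ) = n − rank(A − λI):
  rank(A − (2)·I) = 2, so dim ker(A − (2)·I) = n − 2 = 2

Summary:
  λ = 2: algebraic multiplicity = 4, geometric multiplicity = 2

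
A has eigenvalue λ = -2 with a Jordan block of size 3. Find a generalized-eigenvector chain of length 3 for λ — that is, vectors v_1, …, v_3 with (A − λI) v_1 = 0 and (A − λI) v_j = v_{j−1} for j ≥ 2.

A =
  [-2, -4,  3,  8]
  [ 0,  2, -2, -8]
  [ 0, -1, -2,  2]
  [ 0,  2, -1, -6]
A Jordan chain for λ = -2 of length 3:
v_1 = (-3, 2, 0, 1)ᵀ
v_2 = (-4, 4, -1, 2)ᵀ
v_3 = (0, 1, 0, 0)ᵀ

Let N = A − (-2)·I. We want v_3 with N^3 v_3 = 0 but N^2 v_3 ≠ 0; then v_{j-1} := N · v_j for j = 3, …, 2.

Pick v_3 = (0, 1, 0, 0)ᵀ.
Then v_2 = N · v_3 = (-4, 4, -1, 2)ᵀ.
Then v_1 = N · v_2 = (-3, 2, 0, 1)ᵀ.

Sanity check: (A − (-2)·I) v_1 = (0, 0, 0, 0)ᵀ = 0. ✓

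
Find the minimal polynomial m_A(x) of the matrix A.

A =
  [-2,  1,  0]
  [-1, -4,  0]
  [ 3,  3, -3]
x^2 + 6*x + 9

The characteristic polynomial is χ_A(x) = (x + 3)^3, so the eigenvalues are known. The minimal polynomial is
  m_A(x) = Π_λ (x − λ)^{k_λ}
where k_λ is the size of the *largest* Jordan block for λ (equivalently, the smallest k with (A − λI)^k v = 0 for every generalised eigenvector v of λ).

  λ = -3: largest Jordan block has size 2, contributing (x + 3)^2

So m_A(x) = (x + 3)^2 = x^2 + 6*x + 9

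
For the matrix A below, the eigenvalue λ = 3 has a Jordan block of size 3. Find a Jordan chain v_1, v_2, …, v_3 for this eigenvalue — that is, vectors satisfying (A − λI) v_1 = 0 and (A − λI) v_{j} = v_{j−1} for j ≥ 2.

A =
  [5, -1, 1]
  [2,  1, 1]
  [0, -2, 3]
A Jordan chain for λ = 3 of length 3:
v_1 = (2, 0, -4)ᵀ
v_2 = (2, 2, 0)ᵀ
v_3 = (1, 0, 0)ᵀ

Let N = A − (3)·I. We want v_3 with N^3 v_3 = 0 but N^2 v_3 ≠ 0; then v_{j-1} := N · v_j for j = 3, …, 2.

Pick v_3 = (1, 0, 0)ᵀ.
Then v_2 = N · v_3 = (2, 2, 0)ᵀ.
Then v_1 = N · v_2 = (2, 0, -4)ᵀ.

Sanity check: (A − (3)·I) v_1 = (0, 0, 0)ᵀ = 0. ✓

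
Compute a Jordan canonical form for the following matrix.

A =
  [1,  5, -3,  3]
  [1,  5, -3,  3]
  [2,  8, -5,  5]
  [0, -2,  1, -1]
J_2(0) ⊕ J_2(0)

The characteristic polynomial is
  det(x·I − A) = x^4

Eigenvalues and multiplicities (the geometric multiplicity of λ is n − rank(A − λI), which equals the number of Jordan blocks for λ):
  λ = 0: algebraic multiplicity = 4, geometric multiplicity = 2

Determining the block sizes for each eigenvalue:
  λ = 0: with am = 4 and gm = 2, the partition is not yet determined (e.g. several partitions of 4 into 2 parts exist). Let N = A − (0)·I. Computing rank(N^1) = 2, rank(N^2) = 0; the number of blocks of size ≥ j is rank(N^{j−1}) − rank(N^j), giving [2, 2]. So we have 2 block(s) of size 2 → block sizes [2, 2]

Assembling the blocks gives a Jordan form
J =
  [0, 1, 0, 0]
  [0, 0, 0, 0]
  [0, 0, 0, 1]
  [0, 0, 0, 0]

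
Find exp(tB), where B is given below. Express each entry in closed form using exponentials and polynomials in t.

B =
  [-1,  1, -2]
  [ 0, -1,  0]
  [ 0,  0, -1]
e^{tB} =
  [exp(-t), t*exp(-t), -2*t*exp(-t)]
  [0, exp(-t), 0]
  [0, 0, exp(-t)]

Strategy: write B = P · J · P⁻¹ where J is a Jordan canonical form, so e^{tB} = P · e^{tJ} · P⁻¹, and e^{tJ} can be computed block-by-block.

B has Jordan form
J =
  [-1,  1,  0]
  [ 0, -1,  0]
  [ 0,  0, -1]
(up to reordering of blocks).

Per-block formulas:
  For a 1×1 block at λ = -1: exp(t · [-1]) = [e^(-1t)].
  For a 2×2 Jordan block J_2(-1): exp(t · J_2(-1)) = e^(-1t)·(I + t·N), where N is the 2×2 nilpotent shift.

After assembling e^{tJ} and conjugating by P, we get:

e^{tB} =
  [exp(-t), t*exp(-t), -2*t*exp(-t)]
  [0, exp(-t), 0]
  [0, 0, exp(-t)]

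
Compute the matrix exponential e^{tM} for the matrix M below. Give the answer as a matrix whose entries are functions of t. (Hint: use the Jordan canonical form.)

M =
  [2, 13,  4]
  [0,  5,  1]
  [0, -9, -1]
e^{tM} =
  [exp(2*t), 3*t^2*exp(2*t)/2 + 13*t*exp(2*t), t^2*exp(2*t)/2 + 4*t*exp(2*t)]
  [0, 3*t*exp(2*t) + exp(2*t), t*exp(2*t)]
  [0, -9*t*exp(2*t), -3*t*exp(2*t) + exp(2*t)]

Strategy: write M = P · J · P⁻¹ where J is a Jordan canonical form, so e^{tM} = P · e^{tJ} · P⁻¹, and e^{tJ} can be computed block-by-block.

M has Jordan form
J =
  [2, 1, 0]
  [0, 2, 1]
  [0, 0, 2]
(up to reordering of blocks).

Per-block formulas:
  For a 3×3 Jordan block J_3(2): exp(t · J_3(2)) = e^(2t)·(I + t·N + (t^2/2)·N^2), where N is the 3×3 nilpotent shift.

After assembling e^{tJ} and conjugating by P, we get:

e^{tM} =
  [exp(2*t), 3*t^2*exp(2*t)/2 + 13*t*exp(2*t), t^2*exp(2*t)/2 + 4*t*exp(2*t)]
  [0, 3*t*exp(2*t) + exp(2*t), t*exp(2*t)]
  [0, -9*t*exp(2*t), -3*t*exp(2*t) + exp(2*t)]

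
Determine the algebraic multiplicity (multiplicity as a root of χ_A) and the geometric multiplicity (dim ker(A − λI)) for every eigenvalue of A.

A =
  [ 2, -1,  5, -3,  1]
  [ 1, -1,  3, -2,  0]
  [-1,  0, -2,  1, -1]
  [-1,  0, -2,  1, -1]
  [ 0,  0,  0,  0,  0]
λ = 0: alg = 5, geom = 3

Step 1 — factor the characteristic polynomial to read off the algebraic multiplicities:
  χ_A(x) = x^5

Step 2 — compute geometric multiplicities via the rank-nullity identity g(λ) = n − rank(A − λI):
  rank(A − (0)·I) = 2, so dim ker(A − (0)·I) = n − 2 = 3

Summary:
  λ = 0: algebraic multiplicity = 5, geometric multiplicity = 3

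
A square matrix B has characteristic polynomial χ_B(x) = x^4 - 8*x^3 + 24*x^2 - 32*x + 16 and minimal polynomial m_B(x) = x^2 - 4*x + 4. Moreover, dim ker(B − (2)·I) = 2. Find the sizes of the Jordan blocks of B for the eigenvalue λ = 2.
Block sizes for λ = 2: [2, 2]

Step 1 — from the characteristic polynomial, algebraic multiplicity of λ = 2 is 4. From dim ker(B − (2)·I) = 2, there are exactly 2 Jordan blocks for λ = 2.
Step 2 — from the minimal polynomial, the factor (x − 2)^2 tells us the largest block for λ = 2 has size 2.
Step 3 — with total size 4, 2 blocks, and largest block 2, the block sizes (in nonincreasing order) are [2, 2].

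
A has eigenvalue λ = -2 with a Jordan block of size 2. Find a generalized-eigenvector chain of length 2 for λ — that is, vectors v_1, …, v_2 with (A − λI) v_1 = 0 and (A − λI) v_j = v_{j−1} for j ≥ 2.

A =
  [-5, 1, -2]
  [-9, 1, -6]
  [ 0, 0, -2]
A Jordan chain for λ = -2 of length 2:
v_1 = (-3, -9, 0)ᵀ
v_2 = (1, 0, 0)ᵀ

Let N = A − (-2)·I. We want v_2 with N^2 v_2 = 0 but N^1 v_2 ≠ 0; then v_{j-1} := N · v_j for j = 2, …, 2.

Pick v_2 = (1, 0, 0)ᵀ.
Then v_1 = N · v_2 = (-3, -9, 0)ᵀ.

Sanity check: (A − (-2)·I) v_1 = (0, 0, 0)ᵀ = 0. ✓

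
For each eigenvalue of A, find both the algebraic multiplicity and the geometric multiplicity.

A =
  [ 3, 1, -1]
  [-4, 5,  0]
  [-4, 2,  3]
λ = 3: alg = 2, geom = 1; λ = 5: alg = 1, geom = 1

Step 1 — factor the characteristic polynomial to read off the algebraic multiplicities:
  χ_A(x) = (x - 5)*(x - 3)^2

Step 2 — compute geometric multiplicities via the rank-nullity identity g(λ) = n − rank(A − λI):
  rank(A − (3)·I) = 2, so dim ker(A − (3)·I) = n − 2 = 1
  rank(A − (5)·I) = 2, so dim ker(A − (5)·I) = n − 2 = 1

Summary:
  λ = 3: algebraic multiplicity = 2, geometric multiplicity = 1
  λ = 5: algebraic multiplicity = 1, geometric multiplicity = 1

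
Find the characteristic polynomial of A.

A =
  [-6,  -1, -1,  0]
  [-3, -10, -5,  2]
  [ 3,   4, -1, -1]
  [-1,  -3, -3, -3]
x^4 + 20*x^3 + 150*x^2 + 500*x + 625

Expanding det(x·I − A) (e.g. by cofactor expansion or by noting that A is similar to its Jordan form J, which has the same characteristic polynomial as A) gives
  χ_A(x) = x^4 + 20*x^3 + 150*x^2 + 500*x + 625
which factors as (x + 5)^4. The eigenvalues (with algebraic multiplicities) are λ = -5 with multiplicity 4.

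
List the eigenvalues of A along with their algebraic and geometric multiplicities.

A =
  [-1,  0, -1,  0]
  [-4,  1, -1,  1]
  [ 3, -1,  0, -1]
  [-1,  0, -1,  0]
λ = 0: alg = 4, geom = 2

Step 1 — factor the characteristic polynomial to read off the algebraic multiplicities:
  χ_A(x) = x^4

Step 2 — compute geometric multiplicities via the rank-nullity identity g(λ) = n − rank(A − λI):
  rank(A − (0)·I) = 2, so dim ker(A − (0)·I) = n − 2 = 2

Summary:
  λ = 0: algebraic multiplicity = 4, geometric multiplicity = 2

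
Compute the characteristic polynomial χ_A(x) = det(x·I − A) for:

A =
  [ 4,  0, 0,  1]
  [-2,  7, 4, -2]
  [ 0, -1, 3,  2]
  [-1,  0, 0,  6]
x^4 - 20*x^3 + 150*x^2 - 500*x + 625

Expanding det(x·I − A) (e.g. by cofactor expansion or by noting that A is similar to its Jordan form J, which has the same characteristic polynomial as A) gives
  χ_A(x) = x^4 - 20*x^3 + 150*x^2 - 500*x + 625
which factors as (x - 5)^4. The eigenvalues (with algebraic multiplicities) are λ = 5 with multiplicity 4.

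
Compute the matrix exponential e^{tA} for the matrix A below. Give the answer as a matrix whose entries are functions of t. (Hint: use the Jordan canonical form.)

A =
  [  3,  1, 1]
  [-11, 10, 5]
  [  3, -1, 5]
e^{tA} =
  [t^2*exp(6*t)/2 - 3*t*exp(6*t) + exp(6*t), t*exp(6*t), t^2*exp(6*t)/2 + t*exp(6*t)]
  [2*t^2*exp(6*t) - 11*t*exp(6*t), 4*t*exp(6*t) + exp(6*t), 2*t^2*exp(6*t) + 5*t*exp(6*t)]
  [-t^2*exp(6*t)/2 + 3*t*exp(6*t), -t*exp(6*t), -t^2*exp(6*t)/2 - t*exp(6*t) + exp(6*t)]

Strategy: write A = P · J · P⁻¹ where J is a Jordan canonical form, so e^{tA} = P · e^{tJ} · P⁻¹, and e^{tJ} can be computed block-by-block.

A has Jordan form
J =
  [6, 1, 0]
  [0, 6, 1]
  [0, 0, 6]
(up to reordering of blocks).

Per-block formulas:
  For a 3×3 Jordan block J_3(6): exp(t · J_3(6)) = e^(6t)·(I + t·N + (t^2/2)·N^2), where N is the 3×3 nilpotent shift.

After assembling e^{tJ} and conjugating by P, we get:

e^{tA} =
  [t^2*exp(6*t)/2 - 3*t*exp(6*t) + exp(6*t), t*exp(6*t), t^2*exp(6*t)/2 + t*exp(6*t)]
  [2*t^2*exp(6*t) - 11*t*exp(6*t), 4*t*exp(6*t) + exp(6*t), 2*t^2*exp(6*t) + 5*t*exp(6*t)]
  [-t^2*exp(6*t)/2 + 3*t*exp(6*t), -t*exp(6*t), -t^2*exp(6*t)/2 - t*exp(6*t) + exp(6*t)]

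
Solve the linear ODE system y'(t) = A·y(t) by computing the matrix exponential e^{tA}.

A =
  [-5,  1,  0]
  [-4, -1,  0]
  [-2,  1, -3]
e^{tA} =
  [-2*t*exp(-3*t) + exp(-3*t), t*exp(-3*t), 0]
  [-4*t*exp(-3*t), 2*t*exp(-3*t) + exp(-3*t), 0]
  [-2*t*exp(-3*t), t*exp(-3*t), exp(-3*t)]

Strategy: write A = P · J · P⁻¹ where J is a Jordan canonical form, so e^{tA} = P · e^{tJ} · P⁻¹, and e^{tJ} can be computed block-by-block.

A has Jordan form
J =
  [-3,  1,  0]
  [ 0, -3,  0]
  [ 0,  0, -3]
(up to reordering of blocks).

Per-block formulas:
  For a 1×1 block at λ = -3: exp(t · [-3]) = [e^(-3t)].
  For a 2×2 Jordan block J_2(-3): exp(t · J_2(-3)) = e^(-3t)·(I + t·N), where N is the 2×2 nilpotent shift.

After assembling e^{tJ} and conjugating by P, we get:

e^{tA} =
  [-2*t*exp(-3*t) + exp(-3*t), t*exp(-3*t), 0]
  [-4*t*exp(-3*t), 2*t*exp(-3*t) + exp(-3*t), 0]
  [-2*t*exp(-3*t), t*exp(-3*t), exp(-3*t)]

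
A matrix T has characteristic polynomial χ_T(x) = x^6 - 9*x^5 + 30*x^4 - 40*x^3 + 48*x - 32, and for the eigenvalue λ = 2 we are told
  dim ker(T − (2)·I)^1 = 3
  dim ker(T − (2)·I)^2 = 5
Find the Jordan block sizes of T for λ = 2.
Block sizes for λ = 2: [2, 2, 1]

From the dimensions of kernels of powers, the number of Jordan blocks of size at least j is d_j − d_{j−1} where d_j = dim ker(N^j) (with d_0 = 0). Computing the differences gives [3, 2].
The number of blocks of size exactly k is (#blocks of size ≥ k) − (#blocks of size ≥ k + 1), so the partition is: 1 block(s) of size 1, 2 block(s) of size 2.
In nonincreasing order the block sizes are [2, 2, 1].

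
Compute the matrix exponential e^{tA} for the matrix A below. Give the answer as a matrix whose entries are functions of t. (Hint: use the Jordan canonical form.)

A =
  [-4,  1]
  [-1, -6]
e^{tA} =
  [t*exp(-5*t) + exp(-5*t), t*exp(-5*t)]
  [-t*exp(-5*t), -t*exp(-5*t) + exp(-5*t)]

Strategy: write A = P · J · P⁻¹ where J is a Jordan canonical form, so e^{tA} = P · e^{tJ} · P⁻¹, and e^{tJ} can be computed block-by-block.

A has Jordan form
J =
  [-5,  1]
  [ 0, -5]
(up to reordering of blocks).

Per-block formulas:
  For a 2×2 Jordan block J_2(-5): exp(t · J_2(-5)) = e^(-5t)·(I + t·N), where N is the 2×2 nilpotent shift.

After assembling e^{tJ} and conjugating by P, we get:

e^{tA} =
  [t*exp(-5*t) + exp(-5*t), t*exp(-5*t)]
  [-t*exp(-5*t), -t*exp(-5*t) + exp(-5*t)]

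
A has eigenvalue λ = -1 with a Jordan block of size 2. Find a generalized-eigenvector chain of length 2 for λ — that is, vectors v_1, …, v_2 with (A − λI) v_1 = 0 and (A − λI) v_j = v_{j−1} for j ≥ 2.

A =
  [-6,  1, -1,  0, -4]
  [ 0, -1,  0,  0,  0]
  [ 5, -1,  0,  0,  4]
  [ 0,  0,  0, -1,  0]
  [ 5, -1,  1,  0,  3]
A Jordan chain for λ = -1 of length 2:
v_1 = (-5, 0, 5, 0, 5)ᵀ
v_2 = (1, 0, 0, 0, 0)ᵀ

Let N = A − (-1)·I. We want v_2 with N^2 v_2 = 0 but N^1 v_2 ≠ 0; then v_{j-1} := N · v_j for j = 2, …, 2.

Pick v_2 = (1, 0, 0, 0, 0)ᵀ.
Then v_1 = N · v_2 = (-5, 0, 5, 0, 5)ᵀ.

Sanity check: (A − (-1)·I) v_1 = (0, 0, 0, 0, 0)ᵀ = 0. ✓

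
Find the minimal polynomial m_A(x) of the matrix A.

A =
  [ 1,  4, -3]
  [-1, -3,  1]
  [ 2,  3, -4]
x^3 + 6*x^2 + 12*x + 8

The characteristic polynomial is χ_A(x) = (x + 2)^3, so the eigenvalues are known. The minimal polynomial is
  m_A(x) = Π_λ (x − λ)^{k_λ}
where k_λ is the size of the *largest* Jordan block for λ (equivalently, the smallest k with (A − λI)^k v = 0 for every generalised eigenvector v of λ).

  λ = -2: largest Jordan block has size 3, contributing (x + 2)^3

So m_A(x) = (x + 2)^3 = x^3 + 6*x^2 + 12*x + 8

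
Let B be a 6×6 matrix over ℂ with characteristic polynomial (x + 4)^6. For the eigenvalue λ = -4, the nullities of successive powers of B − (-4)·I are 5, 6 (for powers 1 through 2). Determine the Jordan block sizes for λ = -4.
Block sizes for λ = -4: [2, 1, 1, 1, 1]

From the dimensions of kernels of powers, the number of Jordan blocks of size at least j is d_j − d_{j−1} where d_j = dim ker(N^j) (with d_0 = 0). Computing the differences gives [5, 1].
The number of blocks of size exactly k is (#blocks of size ≥ k) − (#blocks of size ≥ k + 1), so the partition is: 4 block(s) of size 1, 1 block(s) of size 2.
In nonincreasing order the block sizes are [2, 1, 1, 1, 1].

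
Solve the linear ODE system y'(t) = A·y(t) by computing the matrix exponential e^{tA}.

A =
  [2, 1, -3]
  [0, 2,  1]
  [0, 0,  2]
e^{tA} =
  [exp(2*t), t*exp(2*t), t^2*exp(2*t)/2 - 3*t*exp(2*t)]
  [0, exp(2*t), t*exp(2*t)]
  [0, 0, exp(2*t)]

Strategy: write A = P · J · P⁻¹ where J is a Jordan canonical form, so e^{tA} = P · e^{tJ} · P⁻¹, and e^{tJ} can be computed block-by-block.

A has Jordan form
J =
  [2, 1, 0]
  [0, 2, 1]
  [0, 0, 2]
(up to reordering of blocks).

Per-block formulas:
  For a 3×3 Jordan block J_3(2): exp(t · J_3(2)) = e^(2t)·(I + t·N + (t^2/2)·N^2), where N is the 3×3 nilpotent shift.

After assembling e^{tJ} and conjugating by P, we get:

e^{tA} =
  [exp(2*t), t*exp(2*t), t^2*exp(2*t)/2 - 3*t*exp(2*t)]
  [0, exp(2*t), t*exp(2*t)]
  [0, 0, exp(2*t)]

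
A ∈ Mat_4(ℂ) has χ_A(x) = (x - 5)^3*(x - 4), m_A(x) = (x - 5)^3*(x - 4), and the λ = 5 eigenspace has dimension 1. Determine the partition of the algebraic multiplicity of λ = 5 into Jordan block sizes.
Block sizes for λ = 5: [3]

Step 1 — from the characteristic polynomial, algebraic multiplicity of λ = 5 is 3. From dim ker(A − (5)·I) = 1, there are exactly 1 Jordan blocks for λ = 5.
Step 2 — from the minimal polynomial, the factor (x − 5)^3 tells us the largest block for λ = 5 has size 3.
Step 3 — with total size 3, 1 blocks, and largest block 3, the block sizes (in nonincreasing order) are [3].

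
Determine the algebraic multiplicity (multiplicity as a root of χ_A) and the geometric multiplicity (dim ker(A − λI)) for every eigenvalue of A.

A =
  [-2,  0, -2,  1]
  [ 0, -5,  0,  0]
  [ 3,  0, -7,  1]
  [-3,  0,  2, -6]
λ = -5: alg = 4, geom = 3

Step 1 — factor the characteristic polynomial to read off the algebraic multiplicities:
  χ_A(x) = (x + 5)^4

Step 2 — compute geometric multiplicities via the rank-nullity identity g(λ) = n − rank(A − λI):
  rank(A − (-5)·I) = 1, so dim ker(A − (-5)·I) = n − 1 = 3

Summary:
  λ = -5: algebraic multiplicity = 4, geometric multiplicity = 3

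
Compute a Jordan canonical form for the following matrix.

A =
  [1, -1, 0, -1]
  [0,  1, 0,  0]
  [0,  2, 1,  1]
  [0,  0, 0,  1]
J_2(1) ⊕ J_2(1)

The characteristic polynomial is
  det(x·I − A) = x^4 - 4*x^3 + 6*x^2 - 4*x + 1 = (x - 1)^4

Eigenvalues and multiplicities (the geometric multiplicity of λ is n − rank(A − λI), which equals the number of Jordan blocks for λ):
  λ = 1: algebraic multiplicity = 4, geometric multiplicity = 2

Determining the block sizes for each eigenvalue:
  λ = 1: with am = 4 and gm = 2, the partition is not yet determined (e.g. several partitions of 4 into 2 parts exist). Let N = A − (1)·I. Computing rank(N^1) = 2, rank(N^2) = 0; the number of blocks of size ≥ j is rank(N^{j−1}) − rank(N^j), giving [2, 2]. So we have 2 block(s) of size 2 → block sizes [2, 2]

Assembling the blocks gives a Jordan form
J =
  [1, 1, 0, 0]
  [0, 1, 0, 0]
  [0, 0, 1, 1]
  [0, 0, 0, 1]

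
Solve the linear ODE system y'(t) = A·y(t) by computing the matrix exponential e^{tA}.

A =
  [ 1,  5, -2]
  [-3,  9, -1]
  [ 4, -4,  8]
e^{tA} =
  [t^2*exp(6*t) - 5*t*exp(6*t) + exp(6*t), -t^2*exp(6*t) + 5*t*exp(6*t), t^2*exp(6*t)/2 - 2*t*exp(6*t)]
  [t^2*exp(6*t) - 3*t*exp(6*t), -t^2*exp(6*t) + 3*t*exp(6*t) + exp(6*t), t^2*exp(6*t)/2 - t*exp(6*t)]
  [4*t*exp(6*t), -4*t*exp(6*t), 2*t*exp(6*t) + exp(6*t)]

Strategy: write A = P · J · P⁻¹ where J is a Jordan canonical form, so e^{tA} = P · e^{tJ} · P⁻¹, and e^{tJ} can be computed block-by-block.

A has Jordan form
J =
  [6, 1, 0]
  [0, 6, 1]
  [0, 0, 6]
(up to reordering of blocks).

Per-block formulas:
  For a 3×3 Jordan block J_3(6): exp(t · J_3(6)) = e^(6t)·(I + t·N + (t^2/2)·N^2), where N is the 3×3 nilpotent shift.

After assembling e^{tJ} and conjugating by P, we get:

e^{tA} =
  [t^2*exp(6*t) - 5*t*exp(6*t) + exp(6*t), -t^2*exp(6*t) + 5*t*exp(6*t), t^2*exp(6*t)/2 - 2*t*exp(6*t)]
  [t^2*exp(6*t) - 3*t*exp(6*t), -t^2*exp(6*t) + 3*t*exp(6*t) + exp(6*t), t^2*exp(6*t)/2 - t*exp(6*t)]
  [4*t*exp(6*t), -4*t*exp(6*t), 2*t*exp(6*t) + exp(6*t)]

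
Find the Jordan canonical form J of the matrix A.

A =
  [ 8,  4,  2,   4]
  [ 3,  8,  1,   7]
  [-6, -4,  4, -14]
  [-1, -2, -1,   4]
J_3(6) ⊕ J_1(6)

The characteristic polynomial is
  det(x·I − A) = x^4 - 24*x^3 + 216*x^2 - 864*x + 1296 = (x - 6)^4

Eigenvalues and multiplicities (the geometric multiplicity of λ is n − rank(A − λI), which equals the number of Jordan blocks for λ):
  λ = 6: algebraic multiplicity = 4, geometric multiplicity = 2

Determining the block sizes for each eigenvalue:
  λ = 6: with am = 4 and gm = 2, the partition is not yet determined (e.g. several partitions of 4 into 2 parts exist). Let N = A − (6)·I. Computing rank(N^1) = 2, rank(N^2) = 1, rank(N^3) = 0; the number of blocks of size ≥ j is rank(N^{j−1}) − rank(N^j), giving [2, 1, 1]. So we have 1 block(s) of size 3, 1 block(s) of size 1 → block sizes [3, 1]

Assembling the blocks gives a Jordan form
J =
  [6, 1, 0, 0]
  [0, 6, 1, 0]
  [0, 0, 6, 0]
  [0, 0, 0, 6]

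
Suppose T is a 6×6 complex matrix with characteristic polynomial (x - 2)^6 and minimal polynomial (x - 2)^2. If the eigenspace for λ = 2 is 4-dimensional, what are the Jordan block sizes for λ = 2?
Block sizes for λ = 2: [2, 2, 1, 1]

Step 1 — from the characteristic polynomial, algebraic multiplicity of λ = 2 is 6. From dim ker(T − (2)·I) = 4, there are exactly 4 Jordan blocks for λ = 2.
Step 2 — from the minimal polynomial, the factor (x − 2)^2 tells us the largest block for λ = 2 has size 2.
Step 3 — with total size 6, 4 blocks, and largest block 2, the block sizes (in nonincreasing order) are [2, 2, 1, 1].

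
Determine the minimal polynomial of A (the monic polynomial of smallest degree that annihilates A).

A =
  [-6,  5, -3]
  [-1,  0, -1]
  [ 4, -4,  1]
x^3 + 5*x^2 + 7*x + 3

The characteristic polynomial is χ_A(x) = (x + 1)^2*(x + 3), so the eigenvalues are known. The minimal polynomial is
  m_A(x) = Π_λ (x − λ)^{k_λ}
where k_λ is the size of the *largest* Jordan block for λ (equivalently, the smallest k with (A − λI)^k v = 0 for every generalised eigenvector v of λ).

  λ = -3: largest Jordan block has size 1, contributing (x + 3)
  λ = -1: largest Jordan block has size 2, contributing (x + 1)^2

So m_A(x) = (x + 1)^2*(x + 3) = x^3 + 5*x^2 + 7*x + 3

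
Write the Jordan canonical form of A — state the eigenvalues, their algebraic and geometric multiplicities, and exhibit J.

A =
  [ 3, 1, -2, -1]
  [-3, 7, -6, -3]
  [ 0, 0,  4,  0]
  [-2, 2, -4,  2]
J_2(4) ⊕ J_1(4) ⊕ J_1(4)

The characteristic polynomial is
  det(x·I − A) = x^4 - 16*x^3 + 96*x^2 - 256*x + 256 = (x - 4)^4

Eigenvalues and multiplicities (the geometric multiplicity of λ is n − rank(A − λI), which equals the number of Jordan blocks for λ):
  λ = 4: algebraic multiplicity = 4, geometric multiplicity = 3

Determining the block sizes for each eigenvalue:
  λ = 4: 3 blocks summing to 4 forces exactly one block of size 2 and the rest size 1 → block sizes [2, 1, 1]

Assembling the blocks gives a Jordan form
J =
  [4, 1, 0, 0]
  [0, 4, 0, 0]
  [0, 0, 4, 0]
  [0, 0, 0, 4]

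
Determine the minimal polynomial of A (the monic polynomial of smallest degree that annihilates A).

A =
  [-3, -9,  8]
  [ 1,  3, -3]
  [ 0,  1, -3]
x^3 + 3*x^2 + 3*x + 1

The characteristic polynomial is χ_A(x) = (x + 1)^3, so the eigenvalues are known. The minimal polynomial is
  m_A(x) = Π_λ (x − λ)^{k_λ}
where k_λ is the size of the *largest* Jordan block for λ (equivalently, the smallest k with (A − λI)^k v = 0 for every generalised eigenvector v of λ).

  λ = -1: largest Jordan block has size 3, contributing (x + 1)^3

So m_A(x) = (x + 1)^3 = x^3 + 3*x^2 + 3*x + 1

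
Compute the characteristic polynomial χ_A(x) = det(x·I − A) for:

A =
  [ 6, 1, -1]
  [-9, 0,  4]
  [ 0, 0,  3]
x^3 - 9*x^2 + 27*x - 27

Expanding det(x·I − A) (e.g. by cofactor expansion or by noting that A is similar to its Jordan form J, which has the same characteristic polynomial as A) gives
  χ_A(x) = x^3 - 9*x^2 + 27*x - 27
which factors as (x - 3)^3. The eigenvalues (with algebraic multiplicities) are λ = 3 with multiplicity 3.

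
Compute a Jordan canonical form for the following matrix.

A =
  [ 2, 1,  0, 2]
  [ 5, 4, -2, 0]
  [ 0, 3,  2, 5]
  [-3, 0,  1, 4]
J_2(3) ⊕ J_2(3)

The characteristic polynomial is
  det(x·I − A) = x^4 - 12*x^3 + 54*x^2 - 108*x + 81 = (x - 3)^4

Eigenvalues and multiplicities (the geometric multiplicity of λ is n − rank(A − λI), which equals the number of Jordan blocks for λ):
  λ = 3: algebraic multiplicity = 4, geometric multiplicity = 2

Determining the block sizes for each eigenvalue:
  λ = 3: with am = 4 and gm = 2, the partition is not yet determined (e.g. several partitions of 4 into 2 parts exist). Let N = A − (3)·I. Computing rank(N^1) = 2, rank(N^2) = 0; the number of blocks of size ≥ j is rank(N^{j−1}) − rank(N^j), giving [2, 2]. So we have 2 block(s) of size 2 → block sizes [2, 2]

Assembling the blocks gives a Jordan form
J =
  [3, 1, 0, 0]
  [0, 3, 0, 0]
  [0, 0, 3, 1]
  [0, 0, 0, 3]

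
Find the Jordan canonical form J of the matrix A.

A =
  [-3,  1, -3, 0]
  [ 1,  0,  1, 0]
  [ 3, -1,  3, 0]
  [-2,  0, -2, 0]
J_3(0) ⊕ J_1(0)

The characteristic polynomial is
  det(x·I − A) = x^4

Eigenvalues and multiplicities (the geometric multiplicity of λ is n − rank(A − λI), which equals the number of Jordan blocks for λ):
  λ = 0: algebraic multiplicity = 4, geometric multiplicity = 2

Determining the block sizes for each eigenvalue:
  λ = 0: with am = 4 and gm = 2, the partition is not yet determined (e.g. several partitions of 4 into 2 parts exist). Let N = A − (0)·I. Computing rank(N^1) = 2, rank(N^2) = 1, rank(N^3) = 0; the number of blocks of size ≥ j is rank(N^{j−1}) − rank(N^j), giving [2, 1, 1]. So we have 1 block(s) of size 3, 1 block(s) of size 1 → block sizes [3, 1]

Assembling the blocks gives a Jordan form
J =
  [0, 1, 0, 0]
  [0, 0, 1, 0]
  [0, 0, 0, 0]
  [0, 0, 0, 0]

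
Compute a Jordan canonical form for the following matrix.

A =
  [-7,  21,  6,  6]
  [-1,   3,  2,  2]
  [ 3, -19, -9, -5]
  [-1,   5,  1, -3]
J_2(-4) ⊕ J_2(-4)

The characteristic polynomial is
  det(x·I − A) = x^4 + 16*x^3 + 96*x^2 + 256*x + 256 = (x + 4)^4

Eigenvalues and multiplicities (the geometric multiplicity of λ is n − rank(A − λI), which equals the number of Jordan blocks for λ):
  λ = -4: algebraic multiplicity = 4, geometric multiplicity = 2

Determining the block sizes for each eigenvalue:
  λ = -4: with am = 4 and gm = 2, the partition is not yet determined (e.g. several partitions of 4 into 2 parts exist). Let N = A − (-4)·I. Computing rank(N^1) = 2, rank(N^2) = 0; the number of blocks of size ≥ j is rank(N^{j−1}) − rank(N^j), giving [2, 2]. So we have 2 block(s) of size 2 → block sizes [2, 2]

Assembling the blocks gives a Jordan form
J =
  [-4,  1,  0,  0]
  [ 0, -4,  0,  0]
  [ 0,  0, -4,  1]
  [ 0,  0,  0, -4]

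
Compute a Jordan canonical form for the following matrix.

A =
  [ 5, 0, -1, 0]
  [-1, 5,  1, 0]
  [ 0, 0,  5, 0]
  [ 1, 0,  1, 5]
J_3(5) ⊕ J_1(5)

The characteristic polynomial is
  det(x·I − A) = x^4 - 20*x^3 + 150*x^2 - 500*x + 625 = (x - 5)^4

Eigenvalues and multiplicities (the geometric multiplicity of λ is n − rank(A − λI), which equals the number of Jordan blocks for λ):
  λ = 5: algebraic multiplicity = 4, geometric multiplicity = 2

Determining the block sizes for each eigenvalue:
  λ = 5: with am = 4 and gm = 2, the partition is not yet determined (e.g. several partitions of 4 into 2 parts exist). Let N = A − (5)·I. Computing rank(N^1) = 2, rank(N^2) = 1, rank(N^3) = 0; the number of blocks of size ≥ j is rank(N^{j−1}) − rank(N^j), giving [2, 1, 1]. So we have 1 block(s) of size 3, 1 block(s) of size 1 → block sizes [3, 1]

Assembling the blocks gives a Jordan form
J =
  [5, 1, 0, 0]
  [0, 5, 1, 0]
  [0, 0, 5, 0]
  [0, 0, 0, 5]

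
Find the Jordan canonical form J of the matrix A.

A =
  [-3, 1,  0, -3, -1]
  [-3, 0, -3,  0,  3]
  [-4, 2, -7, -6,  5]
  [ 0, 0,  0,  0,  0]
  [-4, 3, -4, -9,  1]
J_3(-3) ⊕ J_1(0) ⊕ J_1(0)

The characteristic polynomial is
  det(x·I − A) = x^5 + 9*x^4 + 27*x^3 + 27*x^2 = x^2*(x + 3)^3

Eigenvalues and multiplicities (the geometric multiplicity of λ is n − rank(A − λI), which equals the number of Jordan blocks for λ):
  λ = -3: algebraic multiplicity = 3, geometric multiplicity = 1
  λ = 0: algebraic multiplicity = 2, geometric multiplicity = 2

Determining the block sizes for each eigenvalue:
  λ = -3: one block (gm = 1), so the single block has size am = 3 → block sizes [3]
  λ = 0: gm = am = 2, so every block has size 1 → block sizes [1, 1]

Assembling the blocks gives a Jordan form
J =
  [-3,  1,  0, 0, 0]
  [ 0, -3,  1, 0, 0]
  [ 0,  0, -3, 0, 0]
  [ 0,  0,  0, 0, 0]
  [ 0,  0,  0, 0, 0]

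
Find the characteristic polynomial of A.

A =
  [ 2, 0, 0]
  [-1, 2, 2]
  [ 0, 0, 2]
x^3 - 6*x^2 + 12*x - 8

Expanding det(x·I − A) (e.g. by cofactor expansion or by noting that A is similar to its Jordan form J, which has the same characteristic polynomial as A) gives
  χ_A(x) = x^3 - 6*x^2 + 12*x - 8
which factors as (x - 2)^3. The eigenvalues (with algebraic multiplicities) are λ = 2 with multiplicity 3.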